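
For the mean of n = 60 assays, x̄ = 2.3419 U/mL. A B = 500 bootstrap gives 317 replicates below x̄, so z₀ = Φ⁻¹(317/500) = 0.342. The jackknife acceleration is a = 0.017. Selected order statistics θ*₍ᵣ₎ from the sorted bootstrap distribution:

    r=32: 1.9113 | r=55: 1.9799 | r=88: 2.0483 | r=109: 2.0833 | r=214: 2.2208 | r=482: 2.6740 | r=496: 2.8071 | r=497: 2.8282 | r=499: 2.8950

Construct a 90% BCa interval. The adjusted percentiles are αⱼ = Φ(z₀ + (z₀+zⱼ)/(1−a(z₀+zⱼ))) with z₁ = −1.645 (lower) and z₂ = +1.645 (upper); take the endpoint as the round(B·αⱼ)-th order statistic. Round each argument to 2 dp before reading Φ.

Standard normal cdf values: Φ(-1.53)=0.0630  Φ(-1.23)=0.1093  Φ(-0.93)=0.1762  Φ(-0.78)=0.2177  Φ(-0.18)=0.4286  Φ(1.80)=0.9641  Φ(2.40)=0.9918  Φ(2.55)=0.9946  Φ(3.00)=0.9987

(2.0483, 2.8071)

Lower: z₀ + z₁ = 0.342 + (-1.645) = -1.303; 1 − a(z₀+z₁) = 1 − (0.017)(-1.303) = 1.0222; argument = 0.342 + (-1.303)/1.0222 = -0.9328 → -0.93.
α₁ = Φ(-0.93) = 0.1762; rank = round(500 × 0.1762) = 88; θ*₍88₎ = 2.0483.
Upper: z₀ + z₂ = 1.987; 1 − a(z₀+z₂) = 0.9662; argument = 2.3985 → 2.40; α₂ = 0.9918; rank = 496; θ*₍496₎ = 2.8071.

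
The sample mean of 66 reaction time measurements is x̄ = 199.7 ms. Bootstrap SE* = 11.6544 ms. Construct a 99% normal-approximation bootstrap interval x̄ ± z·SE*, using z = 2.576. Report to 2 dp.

(169.68, 229.72)

Margin = 2.576 × 11.6544 = 30.022
Interval: 199.7 ± 30.022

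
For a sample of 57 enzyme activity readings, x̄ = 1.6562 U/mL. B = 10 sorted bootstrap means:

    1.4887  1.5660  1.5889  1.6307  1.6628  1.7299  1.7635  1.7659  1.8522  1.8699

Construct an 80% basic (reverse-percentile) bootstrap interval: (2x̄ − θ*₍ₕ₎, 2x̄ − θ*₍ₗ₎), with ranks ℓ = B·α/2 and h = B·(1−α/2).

(1.4602, 1.8237)

Percentile endpoints at ranks 1 and 9: θ*₍1₎ = 1.4887, θ*₍9₎ = 1.8522.
Basic interval reflects these around x̄:
  lower = 2 × 1.6562 − 1.8522 = 1.4602
  upper = 2 × 1.6562 − 1.4887 = 1.8237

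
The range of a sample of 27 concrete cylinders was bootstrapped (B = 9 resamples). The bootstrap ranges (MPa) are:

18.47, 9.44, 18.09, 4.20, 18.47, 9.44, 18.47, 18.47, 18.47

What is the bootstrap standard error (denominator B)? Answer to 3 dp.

Bootstrap SE is the standard deviation of the 9 replicate ranges.
Mean of replicates: (18.47 + 9.44 + 18.09 + 4.20 + 18.47 + 9.44 + 18.47 + 18.47 + 18.47) / 9 = 133.5200 / 9 = 14.8356
Sum of squared deviations: (+3.6344)² + (−5.3956)² + (+3.2544)² + (−10.6356)² + (+3.6344)² + (−5.3956)² + (+3.6344)² + (+3.6344)² + (+3.6344)² = 247.9764
Variance = 247.9764 / 9 = 27.5529
SE* = √27.5529

SE* = 5.249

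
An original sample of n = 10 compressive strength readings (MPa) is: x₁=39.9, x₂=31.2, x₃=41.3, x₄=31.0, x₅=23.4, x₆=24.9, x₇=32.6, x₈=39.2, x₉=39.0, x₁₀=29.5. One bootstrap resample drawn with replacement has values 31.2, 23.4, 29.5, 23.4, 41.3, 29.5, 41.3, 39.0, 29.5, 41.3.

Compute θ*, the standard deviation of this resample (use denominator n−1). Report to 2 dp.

θ* = 7.20

Mean = 32.9400; sum of squared deviations = 466.9440
s² = 466.9440 / 9 = 51.8827
s = √51.8827 = 7.20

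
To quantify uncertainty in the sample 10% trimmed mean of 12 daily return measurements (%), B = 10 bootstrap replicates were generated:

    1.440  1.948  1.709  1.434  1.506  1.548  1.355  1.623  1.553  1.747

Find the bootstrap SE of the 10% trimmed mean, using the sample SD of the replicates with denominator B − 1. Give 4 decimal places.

SE* = 0.1764

Bootstrap SE is the standard deviation of the 10 replicate 10% trimmed means.
Mean of replicates: (1.440 + 1.948 + 1.709 + 1.434 + 1.506 + 1.548 + 1.355 + 1.623 + 1.553 + 1.747) / 10 = 15.86300 / 10 = 1.58630
Sum of squared deviations: (−0.14630)² + (+0.36170)² + (+0.12270)² + (−0.15230)² + (−0.08030)² + (−0.03830)² + (−0.23130)² + (+0.03670)² + (−0.03330)² + (+0.16070)² = 0.28018
Variance = 0.28018 / 9 = 0.03113
SE* = √0.03113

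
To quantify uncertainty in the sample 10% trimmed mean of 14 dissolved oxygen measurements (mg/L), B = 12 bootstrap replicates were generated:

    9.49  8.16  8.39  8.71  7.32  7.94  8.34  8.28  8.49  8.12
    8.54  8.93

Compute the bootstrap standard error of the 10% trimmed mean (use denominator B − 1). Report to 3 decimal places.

Bootstrap SE is the standard deviation of the 12 replicate 10% trimmed means.
Mean of replicates: (9.49 + 8.16 + 8.39 + 8.71 + 7.32 + 7.94 + 8.34 + 8.28 + 8.49 + 8.12 + 8.54 + 8.93) / 12 = 100.7100 / 12 = 8.3925
Sum of squared deviations: (+1.0975)² + (−0.2325)² + (−0.0025)² + (+0.3175)² + (−1.0725)² + (−0.4525)² + (−0.0525)² + (−0.1125)² + (+0.0975)² + (−0.2725)² + (+0.1475)² + (+0.5375)² = 3.1242
Variance = 3.1242 / 11 = 0.2840
SE* = √0.2840

SE* = 0.533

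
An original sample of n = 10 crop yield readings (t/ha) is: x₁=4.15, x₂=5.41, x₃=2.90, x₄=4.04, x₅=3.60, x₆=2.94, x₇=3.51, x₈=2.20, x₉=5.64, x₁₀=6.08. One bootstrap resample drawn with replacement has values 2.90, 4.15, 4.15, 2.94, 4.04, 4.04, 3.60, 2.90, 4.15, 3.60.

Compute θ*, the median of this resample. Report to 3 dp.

Sorted: 2.90, 2.90, 2.94, 3.60, 3.60, 4.04, 4.04, 4.15, 4.15, 4.15
Median = average of the two middle values = 3.820

θ* = 3.820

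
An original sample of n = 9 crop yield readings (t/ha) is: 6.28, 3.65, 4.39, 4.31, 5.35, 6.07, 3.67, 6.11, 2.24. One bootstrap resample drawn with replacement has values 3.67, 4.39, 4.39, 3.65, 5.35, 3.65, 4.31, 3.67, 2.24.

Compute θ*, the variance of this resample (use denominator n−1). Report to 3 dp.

Mean = 3.9244; sum of squared deviations = 5.7318
s² = 5.7318 / 8 = 0.7165

θ* = 0.716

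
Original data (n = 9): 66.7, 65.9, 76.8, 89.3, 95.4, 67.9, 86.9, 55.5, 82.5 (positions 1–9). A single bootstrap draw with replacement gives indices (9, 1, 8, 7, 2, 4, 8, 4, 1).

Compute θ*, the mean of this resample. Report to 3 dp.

Resample values: 82.5, 66.7, 55.5, 86.9, 65.9, 89.3, 55.5, 89.3, 66.7.
Mean = (82.5 + 66.7 + 55.5 + 86.9 + 65.9 + 89.3 + 55.5 + 89.3 + 66.7) / 9 = 658.30 / 9 = 73.144

θ* = 73.144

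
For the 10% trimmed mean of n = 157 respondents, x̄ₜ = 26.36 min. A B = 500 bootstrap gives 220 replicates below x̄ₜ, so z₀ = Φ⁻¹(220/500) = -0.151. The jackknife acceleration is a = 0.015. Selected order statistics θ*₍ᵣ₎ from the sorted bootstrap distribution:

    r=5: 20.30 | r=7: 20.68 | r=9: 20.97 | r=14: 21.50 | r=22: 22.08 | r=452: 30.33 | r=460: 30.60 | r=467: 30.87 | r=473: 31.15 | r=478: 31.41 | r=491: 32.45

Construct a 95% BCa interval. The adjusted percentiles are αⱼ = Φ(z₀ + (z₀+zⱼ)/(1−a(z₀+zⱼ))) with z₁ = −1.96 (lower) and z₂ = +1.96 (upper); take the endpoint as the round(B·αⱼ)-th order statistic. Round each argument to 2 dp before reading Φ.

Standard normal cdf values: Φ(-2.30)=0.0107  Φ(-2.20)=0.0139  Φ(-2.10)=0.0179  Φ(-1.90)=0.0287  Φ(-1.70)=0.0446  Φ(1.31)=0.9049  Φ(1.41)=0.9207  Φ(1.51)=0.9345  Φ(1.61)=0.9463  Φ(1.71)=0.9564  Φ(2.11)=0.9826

(20.68, 31.41)

Lower: z₀ + z₁ = -0.151 + (-1.960) = -2.111; 1 − a(z₀+z₁) = 1 − (0.015)(-2.111) = 1.0317; argument = -0.151 + (-2.111)/1.0317 = -2.1972 → -2.20.
α₁ = Φ(-2.20) = 0.0139; rank = round(500 × 0.0139) = 7; θ*₍7₎ = 20.68.
Upper: z₀ + z₂ = 1.809; 1 − a(z₀+z₂) = 0.9729; argument = 1.7085 → 1.71; α₂ = 0.9564; rank = 478; θ*₍478₎ = 31.41.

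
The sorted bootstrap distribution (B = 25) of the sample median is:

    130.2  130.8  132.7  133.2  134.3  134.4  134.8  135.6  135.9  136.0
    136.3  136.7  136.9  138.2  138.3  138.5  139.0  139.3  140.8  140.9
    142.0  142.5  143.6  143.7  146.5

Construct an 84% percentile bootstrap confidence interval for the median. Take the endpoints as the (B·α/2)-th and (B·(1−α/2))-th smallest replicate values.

α = 0.16; lower rank = 25 × 0.080 = 2; upper rank = 25 × 0.920 = 23.
The 2nd smallest replicate is 130.8; the 23rd is 143.6.

(130.8, 143.6)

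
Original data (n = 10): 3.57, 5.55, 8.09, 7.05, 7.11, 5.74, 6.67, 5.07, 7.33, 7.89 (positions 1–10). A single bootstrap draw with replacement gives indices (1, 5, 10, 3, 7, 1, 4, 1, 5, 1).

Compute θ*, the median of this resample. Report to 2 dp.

Resample values: 3.57, 7.11, 7.89, 8.09, 6.67, 3.57, 7.05, 3.57, 7.11, 3.57.
Sorted: 3.57, 3.57, 3.57, 3.57, 6.67, 7.05, 7.11, 7.11, 7.89, 8.09
Median = average of the two middle values = 6.86

θ* = 6.86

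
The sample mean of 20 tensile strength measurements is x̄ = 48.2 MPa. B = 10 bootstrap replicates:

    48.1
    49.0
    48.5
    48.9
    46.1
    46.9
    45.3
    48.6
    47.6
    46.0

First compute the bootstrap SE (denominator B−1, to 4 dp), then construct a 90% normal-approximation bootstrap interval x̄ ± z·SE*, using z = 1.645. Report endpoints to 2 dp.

(45.99, 50.41)

Mean of replicates = 47.5000; sum of squared deviations = 16.2000; SE* = √(16.2000/9) = 1.3416
Margin = 1.645 × 1.3416 = 2.207
Interval: 48.2 ± 2.207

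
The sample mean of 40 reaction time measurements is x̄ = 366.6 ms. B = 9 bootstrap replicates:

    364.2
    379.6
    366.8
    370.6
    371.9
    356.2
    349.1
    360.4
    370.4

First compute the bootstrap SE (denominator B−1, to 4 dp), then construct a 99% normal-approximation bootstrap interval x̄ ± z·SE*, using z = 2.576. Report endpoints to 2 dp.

(342.94, 390.26)

Mean of replicates = 365.4667; sum of squared deviations = 674.6200; SE* = √(674.6200/8) = 9.1830
Margin = 2.576 × 9.1830 = 23.655
Interval: 366.6 ± 23.655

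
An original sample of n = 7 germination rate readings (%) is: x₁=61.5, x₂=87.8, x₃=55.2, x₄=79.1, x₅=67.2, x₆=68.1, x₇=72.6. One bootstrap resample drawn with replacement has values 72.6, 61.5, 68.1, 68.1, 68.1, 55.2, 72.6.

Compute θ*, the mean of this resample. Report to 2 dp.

Mean = (72.6 + 61.5 + 68.1 + 68.1 + 68.1 + 55.2 + 72.6) / 7 = 466.20 / 7 = 66.60

θ* = 66.60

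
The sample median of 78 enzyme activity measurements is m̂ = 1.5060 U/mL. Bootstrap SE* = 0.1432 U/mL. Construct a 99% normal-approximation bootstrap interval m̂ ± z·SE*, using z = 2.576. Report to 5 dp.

(1.13712, 1.87488)

Margin = 2.576 × 0.1432 = 0.368883
Interval: 1.5060 ± 0.368883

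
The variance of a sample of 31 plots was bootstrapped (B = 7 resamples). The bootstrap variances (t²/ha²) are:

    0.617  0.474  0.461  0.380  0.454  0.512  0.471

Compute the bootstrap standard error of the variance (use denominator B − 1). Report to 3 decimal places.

SE* = 0.072

Bootstrap SE is the standard deviation of the 7 replicate variances.
Mean of replicates: (0.617 + 0.474 + 0.461 + 0.380 + 0.454 + 0.512 + 0.471) / 7 = 3.3690 / 7 = 0.4813
Sum of squared deviations: (+0.1357)² + (−0.0073)² + (−0.0203)² + (−0.1013)² + (−0.0273)² + (+0.0307)² + (−0.0103)² = 0.0309
Variance = 0.0309 / 6 = 0.0052
SE* = √0.0052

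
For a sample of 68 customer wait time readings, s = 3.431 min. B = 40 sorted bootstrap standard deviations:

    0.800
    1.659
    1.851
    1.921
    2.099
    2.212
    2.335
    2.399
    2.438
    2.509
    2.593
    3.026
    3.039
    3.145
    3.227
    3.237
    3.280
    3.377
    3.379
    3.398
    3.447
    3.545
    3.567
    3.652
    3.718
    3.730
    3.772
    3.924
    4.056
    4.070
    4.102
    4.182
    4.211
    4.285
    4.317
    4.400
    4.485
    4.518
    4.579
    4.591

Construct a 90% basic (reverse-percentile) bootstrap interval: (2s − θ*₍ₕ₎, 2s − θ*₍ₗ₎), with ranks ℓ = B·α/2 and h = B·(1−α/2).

Percentile endpoints at ranks 2 and 38: θ*₍2₎ = 1.659, θ*₍38₎ = 4.518.
Basic interval reflects these around s:
  lower = 2 × 3.431 − 4.518 = 2.344
  upper = 2 × 3.431 − 1.659 = 5.203

(2.344, 5.203)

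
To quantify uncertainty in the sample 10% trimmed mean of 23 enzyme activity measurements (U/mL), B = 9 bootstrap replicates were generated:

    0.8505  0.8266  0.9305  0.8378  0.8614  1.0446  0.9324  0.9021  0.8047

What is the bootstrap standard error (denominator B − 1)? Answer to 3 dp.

SE* = 0.074

Bootstrap SE is the standard deviation of the 9 replicate 10% trimmed means.
Mean of replicates: (0.8505 + 0.8266 + 0.9305 + 0.8378 + 0.8614 + 1.0446 + 0.9324 + 0.9021 + 0.8047) / 9 = 7.99060 / 9 = 0.88784
Sum of squared deviations: (−0.03734)² + (−0.06124)² + (+0.04266)² + (−0.05004)² + (−0.02644)² + (+0.15676)² + (+0.04456)² + (+0.01426)² + (−0.08314)² = 0.04384
Variance = 0.04384 / 8 = 0.00548
SE* = √0.00548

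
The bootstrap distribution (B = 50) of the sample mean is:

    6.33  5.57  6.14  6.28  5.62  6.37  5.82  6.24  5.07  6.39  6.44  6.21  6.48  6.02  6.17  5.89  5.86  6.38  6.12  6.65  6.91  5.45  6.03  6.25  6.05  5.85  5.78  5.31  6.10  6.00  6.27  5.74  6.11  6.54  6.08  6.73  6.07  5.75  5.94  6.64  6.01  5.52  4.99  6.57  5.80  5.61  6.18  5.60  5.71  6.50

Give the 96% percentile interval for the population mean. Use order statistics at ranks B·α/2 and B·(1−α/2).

(4.99, 6.73)

Sorted replicates: 4.99, 5.07, 5.31, 5.45, 5.52, 5.57, 5.60, 5.61, 5.62, 5.71, 5.74, 5.75, 5.78, 5.80, 5.82, 5.85, 5.86, 5.89, 5.94, 6.00, 6.01, 6.02, 6.03, 6.05, 6.07, 6.08, 6.10, 6.11, 6.12, 6.14, 6.17, 6.18, 6.21, 6.24, 6.25, 6.27, 6.28, 6.33, 6.37, 6.38, 6.39, 6.44, 6.48, 6.50, 6.54, 6.57, 6.64, 6.65, 6.73, 6.91
α = 0.04; lower rank = 50 × 0.020 = 1; upper rank = 50 × 0.980 = 49.
The 1st smallest replicate is 4.99; the 49th is 6.73.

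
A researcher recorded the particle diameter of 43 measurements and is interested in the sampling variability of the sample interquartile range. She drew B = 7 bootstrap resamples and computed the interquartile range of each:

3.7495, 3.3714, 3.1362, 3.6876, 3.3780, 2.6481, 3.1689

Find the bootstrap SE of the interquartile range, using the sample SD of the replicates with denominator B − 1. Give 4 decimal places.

Bootstrap SE is the standard deviation of the 7 replicate interquartile ranges.
Mean of replicates: (3.7495 + 3.3714 + 3.1362 + 3.6876 + 3.3780 + 2.6481 + 3.1689) / 7 = 23.13970 / 7 = 3.30567
Sum of squared deviations: (+0.44383)² + (+0.06573)² + (−0.16947)² + (+0.38193)² + (+0.07233)² + (−0.65757)² + (−0.13677)² = 0.83223
Variance = 0.83223 / 6 = 0.13871
SE* = √0.13871

SE* = 0.3724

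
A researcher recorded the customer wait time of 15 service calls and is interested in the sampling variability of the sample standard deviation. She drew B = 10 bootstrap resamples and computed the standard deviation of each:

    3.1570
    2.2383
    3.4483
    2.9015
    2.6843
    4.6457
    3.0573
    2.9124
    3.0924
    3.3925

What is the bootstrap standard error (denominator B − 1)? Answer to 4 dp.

Bootstrap SE is the standard deviation of the 10 replicate standard deviations.
Mean of replicates: (3.1570 + 2.2383 + 3.4483 + 2.9015 + 2.6843 + 4.6457 + 3.0573 + 2.9124 + 3.0924 + 3.3925) / 10 = 31.52970 / 10 = 3.15297
Sum of squared deviations: (+0.00403)² + (−0.91467)² + (+0.29533)² + (−0.25147)² + (−0.46867)² + (+1.49273)² + (−0.09567)² + (−0.24057)² + (−0.06057)² + (+0.23953)² = 3.56306
Variance = 3.56306 / 9 = 0.39590
SE* = √0.39590

SE* = 0.6292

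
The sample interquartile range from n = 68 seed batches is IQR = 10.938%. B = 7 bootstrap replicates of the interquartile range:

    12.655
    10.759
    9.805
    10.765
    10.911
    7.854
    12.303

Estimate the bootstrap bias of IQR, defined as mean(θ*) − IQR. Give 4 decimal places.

mean(θ*) = (12.655 + 10.759 + 9.805 + 10.765 + 10.911 + 7.854 + 12.303) / 7 = 10.72171
bias = 10.72171 − 10.938

bias = −0.2163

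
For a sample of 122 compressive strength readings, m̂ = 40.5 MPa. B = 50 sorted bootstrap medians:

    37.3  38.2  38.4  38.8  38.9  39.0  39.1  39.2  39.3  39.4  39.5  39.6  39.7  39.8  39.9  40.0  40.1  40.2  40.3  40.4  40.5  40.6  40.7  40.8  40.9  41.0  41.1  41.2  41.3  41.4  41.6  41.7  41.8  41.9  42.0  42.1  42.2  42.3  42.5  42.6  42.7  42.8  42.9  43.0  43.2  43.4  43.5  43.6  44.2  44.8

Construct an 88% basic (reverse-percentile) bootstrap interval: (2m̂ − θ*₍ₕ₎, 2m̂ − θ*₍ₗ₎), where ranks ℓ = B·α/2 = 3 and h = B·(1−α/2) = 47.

Percentile endpoints at ranks 3 and 47: θ*₍3₎ = 38.4, θ*₍47₎ = 43.5.
Basic interval reflects these around m̂:
  lower = 2 × 40.5 − 43.5 = 37.5
  upper = 2 × 40.5 − 38.4 = 42.6

(37.5, 42.6)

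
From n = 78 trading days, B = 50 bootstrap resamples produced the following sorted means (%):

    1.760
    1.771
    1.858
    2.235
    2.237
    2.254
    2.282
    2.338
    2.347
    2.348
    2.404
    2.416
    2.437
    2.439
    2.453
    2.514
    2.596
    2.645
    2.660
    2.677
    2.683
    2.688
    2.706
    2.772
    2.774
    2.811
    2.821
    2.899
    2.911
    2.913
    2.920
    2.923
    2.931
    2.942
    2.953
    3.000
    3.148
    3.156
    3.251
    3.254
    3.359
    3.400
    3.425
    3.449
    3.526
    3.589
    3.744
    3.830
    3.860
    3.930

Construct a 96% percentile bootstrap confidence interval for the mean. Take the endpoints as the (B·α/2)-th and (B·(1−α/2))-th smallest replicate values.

α = 0.04; lower rank = 50 × 0.020 = 1; upper rank = 50 × 0.980 = 49.
The 1st smallest replicate is 1.760; the 49th is 3.860.

(1.760, 3.860)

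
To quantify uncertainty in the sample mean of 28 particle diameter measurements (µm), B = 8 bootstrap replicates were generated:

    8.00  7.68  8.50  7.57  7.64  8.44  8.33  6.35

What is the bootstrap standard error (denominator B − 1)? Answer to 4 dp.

SE* = 0.6984

Bootstrap SE is the standard deviation of the 8 replicate means.
Mean of replicates: (8.00 + 7.68 + 8.50 + 7.57 + 7.64 + 8.44 + 8.33 + 6.35) / 8 = 62.51000 / 8 = 7.81375
Sum of squared deviations: (+0.18625)² + (−0.13375)² + (+0.68625)² + (−0.24375)² + (−0.17375)² + (+0.62625)² + (+0.51625)² + (−1.46375)² = 3.41439
Variance = 3.41439 / 7 = 0.48777
SE* = √0.48777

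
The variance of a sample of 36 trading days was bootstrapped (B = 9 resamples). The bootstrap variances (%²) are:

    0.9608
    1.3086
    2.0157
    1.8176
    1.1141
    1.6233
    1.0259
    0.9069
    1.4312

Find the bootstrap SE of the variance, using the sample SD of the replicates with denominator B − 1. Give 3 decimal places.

Bootstrap SE is the standard deviation of the 9 replicate variances.
Mean of replicates: (0.9608 + 1.3086 + 2.0157 + 1.8176 + 1.1141 + 1.6233 + 1.0259 + 0.9069 + 1.4312) / 9 = 12.20410 / 9 = 1.35601
Sum of squared deviations: (−0.39521)² + (−0.04741)² + (+0.65969)² + (+0.46159)² + (−0.24191)² + (+0.26729)² + (−0.33011)² + (−0.44911)² + (+0.07519)² = 1.25299
Variance = 1.25299 / 8 = 0.15662
SE* = √0.15662

SE* = 0.396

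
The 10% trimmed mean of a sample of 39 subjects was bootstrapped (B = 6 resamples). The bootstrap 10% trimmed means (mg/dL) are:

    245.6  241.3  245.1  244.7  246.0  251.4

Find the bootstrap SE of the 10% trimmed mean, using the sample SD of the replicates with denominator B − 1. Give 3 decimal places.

SE* = 3.265

Bootstrap SE is the standard deviation of the 6 replicate 10% trimmed means.
Mean of replicates: (245.6 + 241.3 + 245.1 + 244.7 + 246.0 + 251.4) / 6 = 1474.1000 / 6 = 245.6833
Sum of squared deviations: (−0.0833)² + (−4.3833)² + (−0.5833)² + (−0.9833)² + (+0.3167)² + (+5.7167)² = 53.3083
Variance = 53.3083 / 5 = 10.6617
SE* = √10.6617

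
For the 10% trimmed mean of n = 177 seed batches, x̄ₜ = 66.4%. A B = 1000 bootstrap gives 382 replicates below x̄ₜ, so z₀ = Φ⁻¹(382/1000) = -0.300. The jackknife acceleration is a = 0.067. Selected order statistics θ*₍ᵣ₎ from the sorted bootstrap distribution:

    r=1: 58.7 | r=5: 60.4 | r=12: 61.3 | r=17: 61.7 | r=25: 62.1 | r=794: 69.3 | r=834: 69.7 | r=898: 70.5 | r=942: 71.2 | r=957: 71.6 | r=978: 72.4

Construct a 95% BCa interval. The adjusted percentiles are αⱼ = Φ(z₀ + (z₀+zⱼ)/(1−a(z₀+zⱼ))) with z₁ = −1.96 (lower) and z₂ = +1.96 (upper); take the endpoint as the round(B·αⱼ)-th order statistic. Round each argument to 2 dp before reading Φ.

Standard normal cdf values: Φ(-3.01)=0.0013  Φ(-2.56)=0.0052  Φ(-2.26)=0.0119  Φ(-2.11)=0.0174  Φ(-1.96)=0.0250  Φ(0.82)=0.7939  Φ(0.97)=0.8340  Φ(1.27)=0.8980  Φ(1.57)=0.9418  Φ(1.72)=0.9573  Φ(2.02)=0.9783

Lower: z₀ + z₁ = -0.300 + (-1.960) = -2.260; 1 − a(z₀+z₁) = 1 − (0.067)(-2.260) = 1.1514; argument = -0.300 + (-2.260)/1.1514 = -2.2628 → -2.26.
α₁ = Φ(-2.26) = 0.0119; rank = round(1000 × 0.0119) = 12; θ*₍12₎ = 61.3.
Upper: z₀ + z₂ = 1.660; 1 − a(z₀+z₂) = 0.8888; argument = 1.5677 → 1.57; α₂ = 0.9418; rank = 942; θ*₍942₎ = 71.2.

(61.3, 71.2)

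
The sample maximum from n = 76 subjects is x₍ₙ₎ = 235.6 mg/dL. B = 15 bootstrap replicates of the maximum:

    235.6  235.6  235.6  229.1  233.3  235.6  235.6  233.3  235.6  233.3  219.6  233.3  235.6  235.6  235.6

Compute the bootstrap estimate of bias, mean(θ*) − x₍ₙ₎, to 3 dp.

mean(θ*) = (235.6 + 235.6 + 235.6 + 229.1 + 233.3 + 235.6 + 235.6 + 233.3 + 235.6 + 233.3 + 219.6 + 233.3 + 235.6 + 235.6 + 235.6) / 15 = 233.4867
bias = 233.4867 − 235.6

bias = −2.113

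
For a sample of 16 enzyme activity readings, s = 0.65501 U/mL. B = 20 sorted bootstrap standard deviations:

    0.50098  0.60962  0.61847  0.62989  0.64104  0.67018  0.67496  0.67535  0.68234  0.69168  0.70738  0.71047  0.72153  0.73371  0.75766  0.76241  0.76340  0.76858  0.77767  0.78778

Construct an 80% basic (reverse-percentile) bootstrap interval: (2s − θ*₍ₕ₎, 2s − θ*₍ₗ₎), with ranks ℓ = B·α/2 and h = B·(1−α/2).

Percentile endpoints at ranks 2 and 18: θ*₍2₎ = 0.60962, θ*₍18₎ = 0.76858.
Basic interval reflects these around s:
  lower = 2 × 0.65501 − 0.76858 = 0.54144
  upper = 2 × 0.65501 − 0.60962 = 0.70040

(0.54144, 0.70040)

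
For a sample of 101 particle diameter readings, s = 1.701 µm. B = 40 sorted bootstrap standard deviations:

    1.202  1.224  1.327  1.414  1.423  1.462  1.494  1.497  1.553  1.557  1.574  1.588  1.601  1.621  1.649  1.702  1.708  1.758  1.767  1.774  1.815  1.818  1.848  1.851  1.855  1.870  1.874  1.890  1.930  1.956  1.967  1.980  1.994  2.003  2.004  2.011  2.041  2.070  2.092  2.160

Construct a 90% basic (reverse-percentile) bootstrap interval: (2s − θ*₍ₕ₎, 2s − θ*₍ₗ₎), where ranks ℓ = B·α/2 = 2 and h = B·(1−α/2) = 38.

Percentile endpoints at ranks 2 and 38: θ*₍2₎ = 1.224, θ*₍38₎ = 2.070.
Basic interval reflects these around s:
  lower = 2 × 1.701 − 2.070 = 1.332
  upper = 2 × 1.701 − 1.224 = 2.178

(1.332, 2.178)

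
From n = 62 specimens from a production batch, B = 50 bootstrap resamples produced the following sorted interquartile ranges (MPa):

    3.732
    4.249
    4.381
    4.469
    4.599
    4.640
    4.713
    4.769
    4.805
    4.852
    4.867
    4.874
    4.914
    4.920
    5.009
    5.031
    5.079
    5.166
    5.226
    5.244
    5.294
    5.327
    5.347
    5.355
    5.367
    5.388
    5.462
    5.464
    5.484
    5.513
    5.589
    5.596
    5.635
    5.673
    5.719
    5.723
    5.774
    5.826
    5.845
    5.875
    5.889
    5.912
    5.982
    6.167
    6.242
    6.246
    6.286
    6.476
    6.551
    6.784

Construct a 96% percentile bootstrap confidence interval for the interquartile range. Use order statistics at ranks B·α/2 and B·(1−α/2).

(3.732, 6.551)

α = 0.04; lower rank = 50 × 0.020 = 1; upper rank = 50 × 0.980 = 49.
The 1st smallest replicate is 3.732; the 49th is 6.551.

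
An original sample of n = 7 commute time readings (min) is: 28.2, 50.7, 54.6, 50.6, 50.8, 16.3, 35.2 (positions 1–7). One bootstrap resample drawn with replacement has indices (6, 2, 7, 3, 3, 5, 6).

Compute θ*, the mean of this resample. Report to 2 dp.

θ* = 39.79

Resample values: 16.3, 50.7, 35.2, 54.6, 54.6, 50.8, 16.3.
Mean = (16.3 + 50.7 + 35.2 + 54.6 + 54.6 + 50.8 + 16.3) / 7 = 278.50 / 7 = 39.79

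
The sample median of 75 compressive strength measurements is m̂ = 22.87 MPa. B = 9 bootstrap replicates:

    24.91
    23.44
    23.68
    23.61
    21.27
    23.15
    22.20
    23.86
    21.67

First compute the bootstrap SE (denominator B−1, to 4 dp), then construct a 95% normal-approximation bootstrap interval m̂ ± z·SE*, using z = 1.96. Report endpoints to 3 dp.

Mean of replicates = 23.0878; sum of squared deviations = 10.7708; SE* = √(10.7708/8) = 1.1603
Margin = 1.96 × 1.1603 = 2.2742
Interval: 22.87 ± 2.2742

(20.596, 25.144)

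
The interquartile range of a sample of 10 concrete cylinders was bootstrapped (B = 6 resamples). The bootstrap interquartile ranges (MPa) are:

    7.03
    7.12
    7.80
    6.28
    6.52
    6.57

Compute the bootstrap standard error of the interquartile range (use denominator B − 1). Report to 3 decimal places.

SE* = 0.550

Bootstrap SE is the standard deviation of the 6 replicate interquartile ranges.
Mean of replicates: (7.03 + 7.12 + 7.80 + 6.28 + 6.52 + 6.57) / 6 = 41.3200 / 6 = 6.8867
Sum of squared deviations: (+0.1433)² + (+0.2333)² + (+0.9133)² + (−0.6067)² + (−0.3667)² + (−0.3167)² = 1.5119
Variance = 1.5119 / 5 = 0.3024
SE* = √0.3024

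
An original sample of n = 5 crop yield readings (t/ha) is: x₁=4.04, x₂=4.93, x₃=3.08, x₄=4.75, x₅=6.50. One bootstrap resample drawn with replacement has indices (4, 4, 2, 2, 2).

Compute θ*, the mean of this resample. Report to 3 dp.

θ* = 4.858

Resample values: 4.75, 4.75, 4.93, 4.93, 4.93.
Mean = (4.75 + 4.75 + 4.93 + 4.93 + 4.93) / 5 = 24.290 / 5 = 4.858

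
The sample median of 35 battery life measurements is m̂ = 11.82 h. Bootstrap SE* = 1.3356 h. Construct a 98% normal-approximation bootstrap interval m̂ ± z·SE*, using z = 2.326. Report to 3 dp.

Margin = 2.326 × 1.3356 = 3.1066
Interval: 11.82 ± 3.1066

(8.713, 14.927)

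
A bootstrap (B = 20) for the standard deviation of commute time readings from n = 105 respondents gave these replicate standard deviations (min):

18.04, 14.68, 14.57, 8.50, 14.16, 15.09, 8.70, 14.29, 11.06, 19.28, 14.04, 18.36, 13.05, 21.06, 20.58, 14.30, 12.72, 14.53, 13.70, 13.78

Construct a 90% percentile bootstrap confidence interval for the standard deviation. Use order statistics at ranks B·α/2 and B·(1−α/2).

(8.50, 20.58)

Sorted replicates: 8.50, 8.70, 11.06, 12.72, 13.05, 13.70, 13.78, 14.04, 14.16, 14.29, 14.30, 14.53, 14.57, 14.68, 15.09, 18.04, 18.36, 19.28, 20.58, 21.06
α = 0.10; lower rank = 20 × 0.050 = 1; upper rank = 20 × 0.950 = 19.
The 1st smallest replicate is 8.50; the 19th is 20.58.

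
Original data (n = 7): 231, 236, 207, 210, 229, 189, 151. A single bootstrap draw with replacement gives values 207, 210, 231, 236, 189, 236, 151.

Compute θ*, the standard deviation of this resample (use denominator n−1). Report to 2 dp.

Mean = 208.5714; sum of squared deviations = 5709.7143
s² = 5709.7143 / 6 = 951.6190
s = √951.6190 = 30.85

θ* = 30.85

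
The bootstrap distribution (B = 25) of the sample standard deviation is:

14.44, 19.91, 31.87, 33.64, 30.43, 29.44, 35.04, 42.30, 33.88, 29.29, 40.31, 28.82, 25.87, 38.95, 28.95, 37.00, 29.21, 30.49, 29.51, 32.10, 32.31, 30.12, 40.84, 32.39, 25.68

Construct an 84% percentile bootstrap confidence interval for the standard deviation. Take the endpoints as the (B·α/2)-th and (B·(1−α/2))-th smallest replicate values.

Sorted replicates: 14.44, 19.91, 25.68, 25.87, 28.82, 28.95, 29.21, 29.29, 29.44, 29.51, 30.12, 30.43, 30.49, 31.87, 32.10, 32.31, 32.39, 33.64, 33.88, 35.04, 37.00, 38.95, 40.31, 40.84, 42.30
α = 0.16; lower rank = 25 × 0.080 = 2; upper rank = 25 × 0.920 = 23.
The 2nd smallest replicate is 19.91; the 23rd is 40.31.

(19.91, 40.31)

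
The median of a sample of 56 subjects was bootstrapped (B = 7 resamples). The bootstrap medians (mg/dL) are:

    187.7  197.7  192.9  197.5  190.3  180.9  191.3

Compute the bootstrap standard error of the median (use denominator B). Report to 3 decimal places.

Bootstrap SE is the standard deviation of the 7 replicate medians.
Mean of replicates: (187.7 + 197.7 + 192.9 + 197.5 + 190.3 + 180.9 + 191.3) / 7 = 1338.3000 / 7 = 191.1857
Sum of squared deviations: (−3.4857)² + (+6.5143)² + (+1.7143)² + (+6.3143)² + (−0.8857)² + (−10.2857)² + (+0.1143)² = 203.9886
Variance = 203.9886 / 7 = 29.1412
SE* = √29.1412

SE* = 5.398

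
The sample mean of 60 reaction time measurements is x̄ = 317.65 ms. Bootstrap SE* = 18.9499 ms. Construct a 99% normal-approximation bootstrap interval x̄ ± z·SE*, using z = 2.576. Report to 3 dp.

Margin = 2.576 × 18.9499 = 48.8149
Interval: 317.65 ± 48.8149

(268.835, 366.465)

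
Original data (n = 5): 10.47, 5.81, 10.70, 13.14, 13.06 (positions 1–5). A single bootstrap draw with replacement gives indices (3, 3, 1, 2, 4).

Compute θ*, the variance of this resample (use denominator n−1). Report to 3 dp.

θ* = 7.121

Resample values: 10.70, 10.70, 10.47, 5.81, 13.14.
Mean = 10.1640; sum of squared deviations = 28.4821
s² = 28.4821 / 4 = 7.1205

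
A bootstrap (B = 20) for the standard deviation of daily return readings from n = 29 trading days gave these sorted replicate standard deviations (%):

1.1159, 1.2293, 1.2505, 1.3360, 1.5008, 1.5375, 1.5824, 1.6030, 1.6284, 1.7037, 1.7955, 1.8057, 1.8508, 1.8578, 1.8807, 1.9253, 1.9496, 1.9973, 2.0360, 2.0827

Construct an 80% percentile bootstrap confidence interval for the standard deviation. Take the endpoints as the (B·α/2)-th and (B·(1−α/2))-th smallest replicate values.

α = 0.20; lower rank = 20 × 0.100 = 2; upper rank = 20 × 0.900 = 18.
The 2nd smallest replicate is 1.2293; the 18th is 1.9973.

(1.2293, 1.9973)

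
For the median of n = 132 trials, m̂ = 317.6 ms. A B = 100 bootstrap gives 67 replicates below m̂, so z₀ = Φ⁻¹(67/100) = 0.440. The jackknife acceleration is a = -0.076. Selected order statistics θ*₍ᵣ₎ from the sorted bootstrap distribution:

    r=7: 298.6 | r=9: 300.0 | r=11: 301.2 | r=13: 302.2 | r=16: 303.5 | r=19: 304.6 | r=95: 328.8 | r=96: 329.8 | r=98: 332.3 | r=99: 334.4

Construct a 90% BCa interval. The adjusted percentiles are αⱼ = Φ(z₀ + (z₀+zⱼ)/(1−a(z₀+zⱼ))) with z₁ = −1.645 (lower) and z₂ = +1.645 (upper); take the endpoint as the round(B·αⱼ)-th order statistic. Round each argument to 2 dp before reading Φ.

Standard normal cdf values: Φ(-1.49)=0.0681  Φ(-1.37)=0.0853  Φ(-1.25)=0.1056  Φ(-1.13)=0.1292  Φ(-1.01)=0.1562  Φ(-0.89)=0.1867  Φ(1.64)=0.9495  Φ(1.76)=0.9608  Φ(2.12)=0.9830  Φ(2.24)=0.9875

(304.6, 334.4)

Lower: z₀ + z₁ = 0.440 + (-1.645) = -1.205; 1 − a(z₀+z₁) = 1 − (-0.076)(-1.205) = 0.9084; argument = 0.440 + (-1.205)/0.9084 = -0.8865 → -0.89.
α₁ = Φ(-0.89) = 0.1867; rank = round(100 × 0.1867) = 19; θ*₍19₎ = 304.6.
Upper: z₀ + z₂ = 2.085; 1 − a(z₀+z₂) = 1.1585; argument = 2.2398 → 2.24; α₂ = 0.9875; rank = 99; θ*₍99₎ = 334.4.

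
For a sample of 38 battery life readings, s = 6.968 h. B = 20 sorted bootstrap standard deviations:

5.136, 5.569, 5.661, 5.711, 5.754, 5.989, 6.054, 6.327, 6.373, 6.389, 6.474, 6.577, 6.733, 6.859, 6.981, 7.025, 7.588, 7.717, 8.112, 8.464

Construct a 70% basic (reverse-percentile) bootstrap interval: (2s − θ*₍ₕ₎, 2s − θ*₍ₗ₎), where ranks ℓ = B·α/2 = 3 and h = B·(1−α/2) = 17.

Percentile endpoints at ranks 3 and 17: θ*₍3₎ = 5.661, θ*₍17₎ = 7.588.
Basic interval reflects these around s:
  lower = 2 × 6.968 − 7.588 = 6.348
  upper = 2 × 6.968 − 5.661 = 8.275

(6.348, 8.275)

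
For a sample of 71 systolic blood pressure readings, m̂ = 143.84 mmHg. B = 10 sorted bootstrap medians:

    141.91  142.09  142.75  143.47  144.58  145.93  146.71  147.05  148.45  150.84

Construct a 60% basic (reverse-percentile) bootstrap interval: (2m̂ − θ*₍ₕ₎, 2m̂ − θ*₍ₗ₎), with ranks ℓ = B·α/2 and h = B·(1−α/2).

Percentile endpoints at ranks 2 and 8: θ*₍2₎ = 142.09, θ*₍8₎ = 147.05.
Basic interval reflects these around m̂:
  lower = 2 × 143.84 − 147.05 = 140.63
  upper = 2 × 143.84 − 142.09 = 145.59

(140.63, 145.59)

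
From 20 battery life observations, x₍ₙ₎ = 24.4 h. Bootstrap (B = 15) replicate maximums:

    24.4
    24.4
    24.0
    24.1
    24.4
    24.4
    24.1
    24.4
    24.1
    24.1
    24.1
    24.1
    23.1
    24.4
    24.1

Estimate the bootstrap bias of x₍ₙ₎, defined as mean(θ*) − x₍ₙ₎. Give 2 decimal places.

bias = −0.25

mean(θ*) = (24.4 + 24.4 + 24.0 + 24.1 + 24.4 + 24.4 + 24.1 + 24.4 + 24.1 + 24.1 + 24.1 + 24.1 + 23.1 + 24.4 + 24.1) / 15 = 24.147
bias = 24.147 − 24.4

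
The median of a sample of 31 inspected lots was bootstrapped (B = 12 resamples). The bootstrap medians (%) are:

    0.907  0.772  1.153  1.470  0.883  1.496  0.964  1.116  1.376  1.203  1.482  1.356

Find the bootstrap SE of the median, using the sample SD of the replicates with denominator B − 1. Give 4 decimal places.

SE* = 0.2569

Bootstrap SE is the standard deviation of the 12 replicate medians.
Mean of replicates: (0.907 + 0.772 + 1.153 + 1.470 + 0.883 + 1.496 + 0.964 + 1.116 + 1.376 + 1.203 + 1.482 + 1.356) / 12 = 14.17800 / 12 = 1.18150
Sum of squared deviations: (−0.27450)² + (−0.40950)² + (−0.02850)² + (+0.28850)² + (−0.29850)² + (+0.31450)² + (−0.21750)² + (−0.06550)² + (+0.19450)² + (+0.02150)² + (+0.30050)² + (+0.17450)² = 0.72574
Variance = 0.72574 / 11 = 0.06598
SE* = √0.06598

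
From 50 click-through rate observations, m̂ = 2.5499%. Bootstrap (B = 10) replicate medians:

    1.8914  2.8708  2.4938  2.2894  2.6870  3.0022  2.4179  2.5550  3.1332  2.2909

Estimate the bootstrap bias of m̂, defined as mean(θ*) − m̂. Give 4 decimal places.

bias = +0.0133

mean(θ*) = (1.8914 + 2.8708 + 2.4938 + 2.2894 + 2.6870 + 3.0022 + 2.4179 + 2.5550 + 3.1332 + 2.2909) / 10 = 2.56316
bias = 2.56316 − 2.5499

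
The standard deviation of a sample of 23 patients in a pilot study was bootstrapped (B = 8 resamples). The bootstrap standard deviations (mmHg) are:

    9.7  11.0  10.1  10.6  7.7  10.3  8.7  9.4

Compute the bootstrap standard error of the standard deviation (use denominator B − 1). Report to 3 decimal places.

SE* = 1.076

Bootstrap SE is the standard deviation of the 8 replicate standard deviations.
Mean of replicates: (9.7 + 11.0 + 10.1 + 10.6 + 7.7 + 10.3 + 8.7 + 9.4) / 8 = 77.5000 / 8 = 9.6875
Sum of squared deviations: (+0.0125)² + (+1.3125)² + (+0.4125)² + (+0.9125)² + (−1.9875)² + (+0.6125)² + (−0.9875)² + (−0.2875)² = 8.1088
Variance = 8.1088 / 7 = 1.1584
SE* = √1.1584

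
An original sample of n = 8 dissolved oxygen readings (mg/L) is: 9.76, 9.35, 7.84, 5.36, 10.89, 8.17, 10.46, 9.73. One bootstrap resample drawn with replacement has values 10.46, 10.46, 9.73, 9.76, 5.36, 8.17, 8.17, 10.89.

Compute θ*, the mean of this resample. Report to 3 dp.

θ* = 9.125

Mean = (10.46 + 10.46 + 9.73 + 9.76 + 5.36 + 8.17 + 8.17 + 10.89) / 8 = 73.000 / 8 = 9.125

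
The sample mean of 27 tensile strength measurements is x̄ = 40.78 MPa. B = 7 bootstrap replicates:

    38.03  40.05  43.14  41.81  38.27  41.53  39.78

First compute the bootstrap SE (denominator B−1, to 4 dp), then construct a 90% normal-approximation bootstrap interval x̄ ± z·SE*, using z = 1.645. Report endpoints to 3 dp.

(37.671, 43.889)

Mean of replicates = 40.3729; sum of squared deviations = 21.4281; SE* = √(21.4281/6) = 1.8898
Margin = 1.645 × 1.8898 = 3.1087
Interval: 40.78 ± 3.1087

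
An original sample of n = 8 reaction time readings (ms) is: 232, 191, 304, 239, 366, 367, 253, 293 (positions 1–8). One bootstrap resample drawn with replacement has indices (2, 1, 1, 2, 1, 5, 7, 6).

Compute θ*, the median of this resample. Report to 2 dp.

θ* = 232.00

Resample values: 191, 232, 232, 191, 232, 366, 253, 367.
Sorted: 191, 191, 232, 232, 232, 253, 366, 367
Median = average of the two middle values = 232.00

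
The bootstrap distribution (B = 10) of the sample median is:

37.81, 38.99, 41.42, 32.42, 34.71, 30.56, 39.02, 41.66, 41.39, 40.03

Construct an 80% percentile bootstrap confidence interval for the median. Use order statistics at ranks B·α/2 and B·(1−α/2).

Sorted replicates: 30.56, 32.42, 34.71, 37.81, 38.99, 39.02, 40.03, 41.39, 41.42, 41.66
α = 0.20; lower rank = 10 × 0.100 = 1; upper rank = 10 × 0.900 = 9.
The 1st smallest replicate is 30.56; the 9th is 41.42.

(30.56, 41.42)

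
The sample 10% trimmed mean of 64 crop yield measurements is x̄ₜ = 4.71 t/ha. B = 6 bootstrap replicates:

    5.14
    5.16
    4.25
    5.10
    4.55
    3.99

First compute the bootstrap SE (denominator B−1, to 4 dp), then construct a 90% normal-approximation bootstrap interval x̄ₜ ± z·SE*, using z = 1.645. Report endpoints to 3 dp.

(3.873, 5.547)

Mean of replicates = 4.6983; sum of squared deviations = 1.2943; SE* = √(1.2943/5) = 0.5088
Margin = 1.645 × 0.5088 = 0.8370
Interval: 4.71 ± 0.8370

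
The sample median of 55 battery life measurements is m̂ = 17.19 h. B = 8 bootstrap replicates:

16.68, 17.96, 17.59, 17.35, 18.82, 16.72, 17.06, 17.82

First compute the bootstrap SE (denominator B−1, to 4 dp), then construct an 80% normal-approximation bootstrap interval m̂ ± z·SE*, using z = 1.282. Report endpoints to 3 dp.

Mean of replicates = 17.5000; sum of squared deviations = 3.5614; SE* = √(3.5614/7) = 0.7133
Margin = 1.282 × 0.7133 = 0.9145
Interval: 17.19 ± 0.9145

(16.276, 18.104)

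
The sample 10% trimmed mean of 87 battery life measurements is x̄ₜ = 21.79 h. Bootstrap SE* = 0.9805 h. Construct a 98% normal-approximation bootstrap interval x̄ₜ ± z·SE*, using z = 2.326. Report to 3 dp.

(19.509, 24.071)

Margin = 2.326 × 0.9805 = 2.2806
Interval: 21.79 ± 2.2806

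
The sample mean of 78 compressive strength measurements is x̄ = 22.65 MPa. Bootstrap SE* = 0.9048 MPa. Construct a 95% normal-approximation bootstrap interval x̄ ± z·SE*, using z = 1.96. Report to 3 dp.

(20.877, 24.423)

Margin = 1.96 × 0.9048 = 1.7734
Interval: 22.65 ± 1.7734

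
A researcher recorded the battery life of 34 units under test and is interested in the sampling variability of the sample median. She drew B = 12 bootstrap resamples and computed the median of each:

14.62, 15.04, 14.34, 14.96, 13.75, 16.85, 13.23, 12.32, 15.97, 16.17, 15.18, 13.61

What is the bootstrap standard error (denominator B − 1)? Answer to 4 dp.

SE* = 1.3091

Bootstrap SE is the standard deviation of the 12 replicate medians.
Mean of replicates: (14.62 + 15.04 + 14.34 + 14.96 + 13.75 + 16.85 + 13.23 + 12.32 + 15.97 + 16.17 + 15.18 + 13.61) / 12 = 176.04000 / 12 = 14.67000
Sum of squared deviations: (−0.05000)² + (+0.37000)² + (−0.33000)² + (+0.29000)² + (−0.92000)² + (+2.18000)² + (−1.44000)² + (−2.35000)² + (+1.30000)² + (+1.50000)² + (+0.51000)² + (−1.06000)² = 18.85100
Variance = 18.85100 / 11 = 1.71373
SE* = √1.71373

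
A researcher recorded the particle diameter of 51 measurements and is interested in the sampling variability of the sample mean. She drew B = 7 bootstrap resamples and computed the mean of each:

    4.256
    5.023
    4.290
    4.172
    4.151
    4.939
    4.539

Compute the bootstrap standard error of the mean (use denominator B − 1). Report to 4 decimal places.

Bootstrap SE is the standard deviation of the 7 replicate means.
Mean of replicates: (4.256 + 5.023 + 4.290 + 4.172 + 4.151 + 4.939 + 4.539) / 7 = 31.37000 / 7 = 4.48143
Sum of squared deviations: (−0.22543)² + (+0.54157)² + (−0.19143)² + (−0.30943)² + (−0.33043)² + (+0.45757)² + (+0.05757)² = 0.79838
Variance = 0.79838 / 6 = 0.13306
SE* = √0.13306

SE* = 0.3648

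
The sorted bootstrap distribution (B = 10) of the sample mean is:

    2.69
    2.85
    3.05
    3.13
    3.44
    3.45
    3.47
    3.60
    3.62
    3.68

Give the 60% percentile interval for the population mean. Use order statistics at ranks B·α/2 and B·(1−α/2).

(2.85, 3.60)

α = 0.40; lower rank = 10 × 0.200 = 2; upper rank = 10 × 0.800 = 8.
The 2nd smallest replicate is 2.85; the 8th is 3.60.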